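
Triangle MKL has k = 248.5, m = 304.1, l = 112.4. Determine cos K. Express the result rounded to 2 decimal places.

By the law of cosines, cos K = (l² + m² − k²) / (2·l·m) ≈ 0.63425, so ∠K ≈ 0.884 rad.

cos K ≈ 0.63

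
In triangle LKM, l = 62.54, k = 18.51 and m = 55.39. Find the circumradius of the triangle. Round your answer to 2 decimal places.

By the law of cosines, cos L = (k² + m² − l²) / (2·k·m) ≈ -0.24412, so ∠L ≈ 104.13°.
Circumradius = l/(2 sin L) ≈ 32.246.

R ≈ 32.25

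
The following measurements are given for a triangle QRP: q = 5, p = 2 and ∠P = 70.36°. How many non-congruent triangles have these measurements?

0

q·sin P = 5·sin(70.36°) ≈ 4.709.
Since p = 2 < 4.709 = q sin P, no triangle exists.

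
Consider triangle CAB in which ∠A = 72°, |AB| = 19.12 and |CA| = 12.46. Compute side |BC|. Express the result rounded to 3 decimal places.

19.328

By the law of cosines, |BC|² = |CA|² + |AB|² − 2·|CA|·|AB|·cos A = 373.59, so |BC| ≈ 19.328.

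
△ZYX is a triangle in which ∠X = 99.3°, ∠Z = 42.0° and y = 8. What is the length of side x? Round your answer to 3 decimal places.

12.627

The third angle is ∠Y = 180° − ∠X − ∠Z = 38.70°.
Law of sines: x = y·sin X/sin Y ≈ 12.627.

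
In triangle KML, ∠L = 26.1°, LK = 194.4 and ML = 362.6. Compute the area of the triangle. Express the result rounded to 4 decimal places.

Area = ½·ML·LK·sin L ≈ 15506.

area ≈ 15505.5329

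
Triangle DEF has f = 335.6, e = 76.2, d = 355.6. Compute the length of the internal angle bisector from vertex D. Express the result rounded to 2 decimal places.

By the law of cosines, cos D = (e² + f² − d²) / (2·e·f) ≈ -0.15676, so ∠D ≈ 99.02°.
The bisector from D has length 2·e·f·cos(∠D/2)/(e+f) ≈ 80.646.

80.65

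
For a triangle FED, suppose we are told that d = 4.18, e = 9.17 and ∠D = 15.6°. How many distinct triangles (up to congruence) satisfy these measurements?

2

e·sin D = 9.17·sin(15.6°) ≈ 2.466.
Since e sin D < d < e (2.466 < 4.18 < 9.17), two triangles exist.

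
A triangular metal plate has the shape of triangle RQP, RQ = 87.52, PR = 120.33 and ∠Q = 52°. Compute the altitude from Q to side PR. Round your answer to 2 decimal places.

Law of sines: sin P = RQ·sin Q/PR ≈ 0.57315.
Since PR ≥ RQ, only the acute value applies: ∠P ≈ 34.97°.
Then ∠R = 180° − ∠Q − ∠P ≈ 93.03°.
Law of sines gives QP = PR·sin R/sin Q ≈ 152.49.
Area = ½·PR·RQ·sin R ≈ 5258.3.
The altitude from Q has length 2·area/PR ≈ 87.398.

87.40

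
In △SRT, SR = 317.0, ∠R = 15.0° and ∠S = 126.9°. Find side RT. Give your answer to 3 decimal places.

The third angle is ∠T = 180° − ∠S − ∠R = 38.10°.
Law of sines: RT = SR·sin S/sin T ≈ 410.84.

410.835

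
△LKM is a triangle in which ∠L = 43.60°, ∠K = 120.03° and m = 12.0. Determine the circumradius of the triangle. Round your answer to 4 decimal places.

The third angle is ∠M = 180° − ∠L − ∠K = 16.37°.
Law of sines: l = m·sin L/sin M ≈ 29.362.
Law of sines: k = m·sin K/sin M ≈ 36.862.
Circumradius = m/(2 sin M) ≈ 21.289.

21.2887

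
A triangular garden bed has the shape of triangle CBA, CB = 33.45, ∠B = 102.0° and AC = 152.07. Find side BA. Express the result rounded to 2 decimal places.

141.55

Law of sines: sin A = CB·sin B/AC ≈ 0.21516.
Since AC ≥ CB, only the acute value applies: ∠A ≈ 12.42°.
Then ∠C = 180° − ∠B − ∠A ≈ 65.58°.
Law of sines gives BA = AC·sin C/sin B ≈ 141.55.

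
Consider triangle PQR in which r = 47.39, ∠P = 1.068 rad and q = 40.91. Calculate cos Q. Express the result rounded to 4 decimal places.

By the law of cosines, p² = q² + r² − 2·q·r·cos P = 2051, so p ≈ 45.288.
Law of cosines again: cos Q = (r² + p² − q²)/(2·r·p) ≈ 0.61112, so ∠Q ≈ 0.913 rad.

cos Q ≈ 0.6111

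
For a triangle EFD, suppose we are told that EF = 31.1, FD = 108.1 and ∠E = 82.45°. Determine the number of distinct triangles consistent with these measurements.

1

EF·sin E = 31.1·sin(82.45°) ≈ 30.83.
Since FD ≥ EF, exactly one triangle exists.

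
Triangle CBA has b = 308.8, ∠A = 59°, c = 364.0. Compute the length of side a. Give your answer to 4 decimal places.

By the law of cosines, a² = c² + b² − 2·c·b·cos A = 1.1207e+05, so a ≈ 334.77.

334.7680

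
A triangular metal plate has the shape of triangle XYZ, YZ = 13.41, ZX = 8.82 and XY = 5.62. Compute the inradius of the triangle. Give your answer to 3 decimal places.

1.252

Semiperimeter s = (13.41 + 8.82 + 5.62)/2 = 13.925.
Heron's formula: area = √(13.925·0.515·5.105·8.305) ≈ 17.437.
Inradius = area/s = 17.437/13.925 ≈ 1.2522.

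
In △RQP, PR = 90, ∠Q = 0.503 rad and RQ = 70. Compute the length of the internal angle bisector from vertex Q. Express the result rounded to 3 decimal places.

Law of sines: sin P = RQ·sin Q/PR ≈ 0.37493.
Since PR ≥ RQ, only the acute value applies: ∠P ≈ 0.384 rad.
Then ∠R = π − ∠Q − ∠P ≈ 2.254 rad.
Law of sines gives QP = PR·sin R/sin Q ≈ 144.76.
The bisector from Q has length 2·RQ·QP·cos(∠Q/2)/(RQ+QP) ≈ 91.4.

91.400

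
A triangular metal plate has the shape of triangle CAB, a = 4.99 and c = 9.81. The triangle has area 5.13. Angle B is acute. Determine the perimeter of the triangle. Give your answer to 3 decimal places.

From area = ½·c·a·sin B, we get sin B = 2·area/(c·a) ≈ 0.20959.
Taking the acute solution, ∠B ≈ 0.2112 rad.
Law of cosines then gives b ≈ 5.0405.
Perimeter = 9.81 + 4.99 + 5.0405 = 19.841.

perimeter ≈ 19.841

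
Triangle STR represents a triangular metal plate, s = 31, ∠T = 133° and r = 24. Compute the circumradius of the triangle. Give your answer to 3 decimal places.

By the law of cosines, t² = r² + s² − 2·r·s·cos T = 2551.8, so t ≈ 50.515.
Area = ½·r·s·sin T ≈ 272.06.
Circumradius = t/(2 sin T) ≈ 34.536.

34.536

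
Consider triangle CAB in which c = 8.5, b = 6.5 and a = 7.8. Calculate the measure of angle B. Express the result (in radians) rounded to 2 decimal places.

By the law of cosines, cos B = (c² + a² − b²) / (2·c·a) ≈ 0.68507, so ∠B ≈ 0.816 rad.

0.82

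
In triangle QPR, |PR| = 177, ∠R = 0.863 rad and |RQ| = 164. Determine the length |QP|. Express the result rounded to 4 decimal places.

143.1057

By the law of cosines, |QP|² = |PR|² + |RQ|² − 2·|PR|·|RQ|·cos R = 20479, so |QP| ≈ 143.11.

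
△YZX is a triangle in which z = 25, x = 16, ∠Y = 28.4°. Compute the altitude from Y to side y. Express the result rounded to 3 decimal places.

By the law of cosines, y² = z² + x² − 2·z·x·cos Y = 177.28, so y ≈ 13.315.
Area = ½·z·x·sin Y ≈ 95.125.
The altitude from Y has length 2·area/y ≈ 14.289.

h_Y ≈ 14.289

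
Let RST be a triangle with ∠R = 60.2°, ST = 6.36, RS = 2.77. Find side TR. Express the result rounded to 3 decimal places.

Law of sines: sin T = RS·sin R/ST ≈ 0.37794.
Since ST ≥ RS, only the acute value applies: ∠T ≈ 22.21°.
Then ∠S = 180° − ∠R − ∠T ≈ 97.59°.
Law of sines gives TR = ST·sin S/sin R ≈ 7.2649.

7.265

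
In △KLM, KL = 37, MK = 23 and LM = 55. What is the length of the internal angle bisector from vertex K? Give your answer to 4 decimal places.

t_K ≈ 11.6586

By the law of cosines, cos K = (MK² + KL² − LM²) / (2·MK·KL) ≈ -0.66216, so ∠K ≈ 131.46°.
The bisector from K has length 2·MK·KL·cos(∠K/2)/(MK+KL) ≈ 11.659.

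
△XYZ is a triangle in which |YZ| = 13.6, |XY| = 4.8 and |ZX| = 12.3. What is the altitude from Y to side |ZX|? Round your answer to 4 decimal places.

Semiperimeter s = (13.6 + 12.3 + 4.8)/2 = 15.35.
Heron's formula: area = √(15.35·1.75·3.05·10.55) ≈ 29.4.
The altitude from Y has length 2·area/|ZX| ≈ 4.7805.

h_Y ≈ 4.7805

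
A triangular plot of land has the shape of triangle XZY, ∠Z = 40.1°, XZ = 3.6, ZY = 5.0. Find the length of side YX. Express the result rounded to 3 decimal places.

3.228

By the law of cosines, YX² = XZ² + ZY² − 2·XZ·ZY·cos Z = 10.423, so YX ≈ 3.2284.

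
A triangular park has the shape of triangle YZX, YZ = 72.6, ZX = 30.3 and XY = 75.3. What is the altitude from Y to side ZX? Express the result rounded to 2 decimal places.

h_Y ≈ 72.09

Semiperimeter s = (30.3 + 75.3 + 72.6)/2 = 89.1.
Heron's formula: area = √(89.1·58.8·13.8·16.5) ≈ 1092.2.
The altitude from Y has length 2·area/ZX ≈ 72.094.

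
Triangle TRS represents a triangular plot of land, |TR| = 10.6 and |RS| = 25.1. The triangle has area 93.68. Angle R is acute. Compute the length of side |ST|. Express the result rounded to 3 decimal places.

19.094

From area = ½·|TR|·|RS|·sin R, we get sin R = 2·area/(|TR|·|RS|) ≈ 0.70420.
Taking the acute solution, ∠R ≈ 44.77°.
Law of cosines then gives |ST| ≈ 19.094.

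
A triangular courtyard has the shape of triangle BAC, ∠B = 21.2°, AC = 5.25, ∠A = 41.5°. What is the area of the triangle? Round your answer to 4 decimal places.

The third angle is ∠C = 180° − ∠B − ∠A = 117.30°.
Law of sines: CB = AC·sin A/sin B ≈ 9.6198.
Law of sines: BA = AC·sin C/sin B ≈ 12.901.
Area = ½·AC·CB·sin C ≈ 22.439.

area ≈ 22.4393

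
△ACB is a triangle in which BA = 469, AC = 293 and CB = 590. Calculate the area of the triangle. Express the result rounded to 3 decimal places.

67890.207

Semiperimeter s = (590 + 469 + 293)/2 = 676.
Heron's formula: area = √(676·86·207·383) ≈ 67890.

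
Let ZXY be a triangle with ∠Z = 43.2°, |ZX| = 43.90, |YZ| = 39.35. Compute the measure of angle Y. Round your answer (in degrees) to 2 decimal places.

76.26

By the law of cosines, |XY|² = |YZ|² + |ZX|² − 2·|YZ|·|ZX|·cos Z = 957.1, so |XY| ≈ 30.937.
Law of cosines again: cos Y = (|XY|² + |YZ|² − |ZX|²)/(2·|XY|·|YZ|) ≈ 0.23752, so ∠Y ≈ 76.26°.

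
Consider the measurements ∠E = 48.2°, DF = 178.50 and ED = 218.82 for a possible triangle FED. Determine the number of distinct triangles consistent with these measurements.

ED·sin E = 218.82·sin(48.2°) ≈ 163.1.
Since ED sin E < DF < ED (163.1 < 178.50 < 218.82), two triangles exist.

2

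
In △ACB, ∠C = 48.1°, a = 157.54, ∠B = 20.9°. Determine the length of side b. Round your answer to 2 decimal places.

The third angle is ∠A = 180° − ∠C − ∠B = 111.00°.
Law of sines: b = a·sin B/sin A ≈ 60.199.

60.20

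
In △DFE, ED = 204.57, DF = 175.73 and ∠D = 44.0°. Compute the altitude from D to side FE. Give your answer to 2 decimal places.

172.28

By the law of cosines, FE² = ED² + DF² − 2·ED·DF·cos D = 21011, so FE ≈ 144.95.
Area = ½·ED·DF·sin D ≈ 12486.
The altitude from D has length 2·area/FE ≈ 172.28.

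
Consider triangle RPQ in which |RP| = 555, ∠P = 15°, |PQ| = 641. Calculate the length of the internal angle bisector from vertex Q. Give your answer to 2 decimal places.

248.28

By the law of cosines, |QR|² = |RP|² + |PQ|² − 2·|RP|·|PQ|·cos P = 31640, so |QR| ≈ 177.88.
Law of cosines again: cos Q = (|PQ|² + |QR|² − |RP|²)/(2·|PQ|·|QR|) ≈ 0.58980, so ∠Q ≈ 53.86°.
The bisector from Q has length 2·|PQ|·|QR|·cos(∠Q/2)/(|PQ|+|QR|) ≈ 248.28.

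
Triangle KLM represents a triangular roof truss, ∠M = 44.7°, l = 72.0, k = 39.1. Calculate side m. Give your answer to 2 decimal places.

52.06

By the law of cosines, m² = k² + l² − 2·k·l·cos M = 2710.7, so m ≈ 52.065.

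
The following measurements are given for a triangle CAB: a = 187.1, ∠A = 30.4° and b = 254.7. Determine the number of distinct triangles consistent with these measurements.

b·sin A = 254.7·sin(30.4°) ≈ 128.9.
Since b sin A < a < b (128.9 < 187.1 < 254.7), two triangles exist.

2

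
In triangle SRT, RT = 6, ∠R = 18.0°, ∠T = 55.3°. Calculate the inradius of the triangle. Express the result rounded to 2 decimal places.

The third angle is ∠S = 180° − ∠R − ∠T = 106.70°.
Law of sines: TS = RT·sin R/sin S ≈ 1.9357.
Law of sines: SR = RT·sin T/sin S ≈ 5.1501.
Area = ½·RT·TS·sin T ≈ 4.7744.
Semiperimeter s = (6+1.9357+5.1501)/2 = 6.5429.
Inradius = area/s = 4.7744/6.5429 ≈ 0.7297.

r ≈ 0.73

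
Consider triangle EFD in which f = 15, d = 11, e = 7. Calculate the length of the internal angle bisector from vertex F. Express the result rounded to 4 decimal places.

t_F ≈ 4.8505

By the law of cosines, cos F = (d² + e² − f²) / (2·d·e) ≈ -0.35714, so ∠F ≈ 110.92°.
The bisector from F has length 2·d·e·cos(∠F/2)/(d+e) ≈ 4.8505.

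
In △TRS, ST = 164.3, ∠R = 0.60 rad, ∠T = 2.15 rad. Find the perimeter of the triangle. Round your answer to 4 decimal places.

perimeter ≈ 518.8772

The third angle is ∠S = π − ∠T − ∠R = 0.392 rad.
Law of sines: RS = ST·sin T/sin R ≈ 243.52.
Law of sines: TR = ST·sin S/sin R ≈ 111.06.
Semiperimeter s = (243.52+164.3+111.06)/2 = 259.44.
Perimeter = 243.52 + 164.3 + 111.06 = 518.88.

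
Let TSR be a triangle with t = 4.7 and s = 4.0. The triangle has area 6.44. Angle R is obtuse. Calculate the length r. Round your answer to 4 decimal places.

From area = ½·t·s·sin R, we get sin R = 2·area/(t·s) ≈ 0.68511.
Taking the obtuse solution, ∠R ≈ 136.76°.
Law of cosines then gives r ≈ 8.0919.

8.0919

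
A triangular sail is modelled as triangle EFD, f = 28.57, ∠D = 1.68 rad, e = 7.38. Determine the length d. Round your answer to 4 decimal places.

By the law of cosines, d² = e² + f² − 2·e·f·cos D = 916.67, so d ≈ 30.277.

30.2765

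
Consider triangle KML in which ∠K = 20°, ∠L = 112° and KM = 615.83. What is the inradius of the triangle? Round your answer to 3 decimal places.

The third angle is ∠M = 180° − ∠L − ∠K = 48.00°.
Law of sines: ML = KM·sin K/sin L ≈ 227.17.
Law of sines: LK = KM·sin M/sin L ≈ 493.59.
Area = ½·KM·ML·sin M ≈ 51982.
Semiperimeter s = (227.17+493.59+615.83)/2 = 668.3.
Inradius = area/s = 51982/668.3 ≈ 77.783.

77.783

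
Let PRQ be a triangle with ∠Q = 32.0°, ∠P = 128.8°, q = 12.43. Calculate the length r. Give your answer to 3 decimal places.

The third angle is ∠R = 180° − ∠Q − ∠P = 19.20°.
Law of sines: r = q·sin R/sin Q ≈ 7.714.

7.714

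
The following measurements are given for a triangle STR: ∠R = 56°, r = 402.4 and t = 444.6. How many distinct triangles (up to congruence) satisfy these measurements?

t·sin R = 444.6·sin(56°) ≈ 368.6.
Since t sin R < r < t (368.6 < 402.4 < 444.6), two triangles exist.

2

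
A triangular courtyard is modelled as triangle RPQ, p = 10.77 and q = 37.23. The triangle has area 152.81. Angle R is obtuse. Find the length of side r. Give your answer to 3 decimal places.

44.958

From area = ½·p·q·sin R, we get sin R = 2·area/(p·q) ≈ 0.76221.
Taking the obtuse solution, ∠R ≈ 130.34°.
Law of cosines then gives r ≈ 44.958.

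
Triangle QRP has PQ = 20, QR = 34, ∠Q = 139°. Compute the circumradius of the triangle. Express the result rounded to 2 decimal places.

By the law of cosines, RP² = PQ² + QR² − 2·PQ·QR·cos Q = 2582.4, so RP ≈ 50.817.
Area = ½·PQ·QR·sin Q ≈ 223.06.
Circumradius = RP/(2 sin Q) ≈ 38.729.

38.73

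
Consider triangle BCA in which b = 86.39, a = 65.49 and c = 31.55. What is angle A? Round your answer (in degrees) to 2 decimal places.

∠A ≈ 40.10°

By the law of cosines, cos A = (b² + c² − a²) / (2·b·c) ≈ 0.76491, so ∠A ≈ 40.10°.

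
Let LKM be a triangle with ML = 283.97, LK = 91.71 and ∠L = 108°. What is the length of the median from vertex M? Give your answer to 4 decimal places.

By the law of cosines, KM² = ML² + LK² − 2·ML·LK·cos L = 1.0515e+05, so KM ≈ 324.26.
Median from M: ½√(2·KM² + 2·ML² − LK²) ≈ 301.31.

m_M ≈ 301.3127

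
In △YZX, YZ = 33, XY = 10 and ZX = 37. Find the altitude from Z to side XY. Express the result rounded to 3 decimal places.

Semiperimeter s = (37 + 10 + 33)/2 = 40.
Heron's formula: area = √(40·3·30·7) ≈ 158.75.
The altitude from Z has length 2·area/XY ≈ 31.749.

31.749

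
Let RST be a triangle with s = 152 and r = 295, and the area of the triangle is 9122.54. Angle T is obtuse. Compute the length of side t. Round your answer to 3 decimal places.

From area = ½·r·s·sin T, we get sin T = 2·area/(r·s) ≈ 0.40689.
Taking the obtuse solution, ∠T ≈ 155.99°.
Law of cosines then gives t ≈ 438.23.

438.235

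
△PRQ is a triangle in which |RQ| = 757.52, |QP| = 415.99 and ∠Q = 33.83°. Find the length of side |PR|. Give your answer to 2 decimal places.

By the law of cosines, |PR|² = |RQ|² + |QP|² − 2·|RQ|·|QP|·cos Q = 2.2335e+05, so |PR| ≈ 472.6.

472.60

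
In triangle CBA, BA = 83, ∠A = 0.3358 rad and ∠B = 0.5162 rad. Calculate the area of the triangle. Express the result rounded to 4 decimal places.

The third angle is ∠C = π − ∠B − ∠A = 2.2896 rad.
Law of sines: AC = BA·sin B/sin C ≈ 54.434.
Law of sines: CB = BA·sin A/sin C ≈ 36.341.
Area = ½·BA·AC·sin A ≈ 744.4.

744.4011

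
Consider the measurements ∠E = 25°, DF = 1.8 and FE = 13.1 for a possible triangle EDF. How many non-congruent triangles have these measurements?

FE·sin E = 13.1·sin(25°) ≈ 5.536.
Since DF = 1.8 < 5.536 = FE sin E, no triangle exists.

0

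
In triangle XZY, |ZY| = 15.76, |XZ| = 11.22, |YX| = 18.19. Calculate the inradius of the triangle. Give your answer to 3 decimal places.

r ≈ 3.885

Semiperimeter s = (15.76 + 18.19 + 11.22)/2 = 22.585.
Heron's formula: area = √(22.585·6.825·4.395·11.365) ≈ 87.746.
Inradius = area/s = 87.746/22.585 ≈ 3.8851.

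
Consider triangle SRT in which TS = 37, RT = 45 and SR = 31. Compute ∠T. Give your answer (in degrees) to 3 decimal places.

∠T ≈ 43.061°

By the law of cosines, cos T = (RT² + TS² − SR²) / (2·RT·TS) ≈ 0.73063, so ∠T ≈ 43.06°.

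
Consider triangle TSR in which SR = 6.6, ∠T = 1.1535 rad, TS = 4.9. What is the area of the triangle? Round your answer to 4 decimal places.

15.3042

Law of sines: sin R = TS·sin T/SR ≈ 0.67872.
Since SR ≥ TS, only the acute value applies: ∠R ≈ 0.7460 rad.
Then ∠S = π − ∠T − ∠R ≈ 1.2421 rad.
Law of sines gives RT = SR·sin S/sin T ≈ 6.833.
Area = ½·SR·TS·sin S ≈ 15.304.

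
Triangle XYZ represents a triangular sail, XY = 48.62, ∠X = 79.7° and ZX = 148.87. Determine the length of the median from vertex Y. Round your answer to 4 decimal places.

m_Y ≈ 81.3037

By the law of cosines, YZ² = ZX² + XY² − 2·ZX·XY·cos X = 21938, so YZ ≈ 148.11.
Median from Y: ½√(2·XY² + 2·YZ² − ZX²) ≈ 81.304.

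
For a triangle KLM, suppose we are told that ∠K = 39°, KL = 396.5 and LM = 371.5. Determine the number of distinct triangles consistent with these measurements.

2

KL·sin K = 396.5·sin(39°) ≈ 249.5.
Since KL sin K < LM < KL (249.5 < 371.5 < 396.5), two triangles exist.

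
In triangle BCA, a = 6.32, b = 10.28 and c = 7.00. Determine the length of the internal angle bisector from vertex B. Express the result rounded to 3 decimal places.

By the law of cosines, cos B = (c² + a² − b²) / (2·c·a) ≈ -0.18915, so ∠B ≈ 100.90°.
The bisector from B has length 2·c·a·cos(∠B/2)/(c+a) ≈ 4.2296.

t_B ≈ 4.230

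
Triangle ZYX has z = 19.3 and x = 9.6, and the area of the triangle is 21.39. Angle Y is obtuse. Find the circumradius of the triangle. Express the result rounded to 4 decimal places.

From area = ½·x·z·sin Y, we get sin Y = 2·area/(x·z) ≈ 0.23089.
Taking the obtuse solution, ∠Y ≈ 166.65°.
Law of cosines then gives y ≈ 28.726.
Circumradius = y/(2 sin Y) ≈ 62.207.

62.2066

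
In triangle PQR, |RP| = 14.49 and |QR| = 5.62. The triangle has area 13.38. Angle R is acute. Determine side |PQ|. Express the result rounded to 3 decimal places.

From area = ½·|QR|·|RP|·sin R, we get sin R = 2·area/(|QR|·|RP|) ≈ 0.32861.
Taking the acute solution, ∠R ≈ 0.335 rad.
Law of cosines then gives |PQ| ≈ 9.366.

9.366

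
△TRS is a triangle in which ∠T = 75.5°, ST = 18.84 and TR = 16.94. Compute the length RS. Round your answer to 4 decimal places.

By the law of cosines, RS² = ST² + TR² − 2·ST·TR·cos T = 482.09, so RS ≈ 21.957.

21.9566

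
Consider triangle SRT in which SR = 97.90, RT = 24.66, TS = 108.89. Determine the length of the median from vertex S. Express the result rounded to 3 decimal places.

m_S ≈ 102.804

Median from S: ½√(2·TS² + 2·SR² − RT²) ≈ 102.8.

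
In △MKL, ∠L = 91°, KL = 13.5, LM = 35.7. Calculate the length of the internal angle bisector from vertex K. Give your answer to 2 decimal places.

t_K ≈ 16.52

By the law of cosines, MK² = KL² + LM² − 2·KL·LM·cos L = 1473.6, so MK ≈ 38.387.
Law of cosines again: cos K = (MK² + KL² − LM²)/(2·MK·KL) ≈ 0.36791, so ∠K ≈ 68.41°.
The bisector from K has length 2·MK·KL·cos(∠K/2)/(MK+KL) ≈ 16.52.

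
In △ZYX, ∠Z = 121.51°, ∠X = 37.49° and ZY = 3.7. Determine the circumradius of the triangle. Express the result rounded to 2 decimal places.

The third angle is ∠Y = 180° − ∠X − ∠Z = 21.00°.
Law of sines: YX = ZY·sin Z/sin X ≈ 5.1829.
Law of sines: XZ = ZY·sin Y/sin X ≈ 2.1786.
Circumradius = ZY/(2 sin X) ≈ 3.0396.

R ≈ 3.04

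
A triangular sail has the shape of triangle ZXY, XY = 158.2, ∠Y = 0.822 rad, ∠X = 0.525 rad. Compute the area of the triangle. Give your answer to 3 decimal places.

4711.790

The third angle is ∠Z = π − ∠X − ∠Y = 1.795 rad.
Law of sines: YZ = XY·sin X/sin Z ≈ 81.32.
Law of sines: ZX = XY·sin Y/sin Z ≈ 118.85.
Area = ½·XY·YZ·sin Y ≈ 4711.8.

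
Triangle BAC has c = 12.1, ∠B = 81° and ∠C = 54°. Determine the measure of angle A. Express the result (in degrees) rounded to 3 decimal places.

The third angle is ∠A = 180° − ∠C − ∠B = 45.00°.

45.000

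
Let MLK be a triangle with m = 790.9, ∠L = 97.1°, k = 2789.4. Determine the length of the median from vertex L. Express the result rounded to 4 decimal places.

1401.8659

By the law of cosines, l² = k² + m² − 2·k·m·cos L = 8.9516e+06, so l ≈ 2991.9.
Median from L: ½√(2·k² + 2·m² − l²) ≈ 1401.9.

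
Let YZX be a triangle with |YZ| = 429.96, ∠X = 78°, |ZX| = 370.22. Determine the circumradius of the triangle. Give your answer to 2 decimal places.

Law of sines: sin Y = |ZX|·sin X/|YZ| ≈ 0.84224.
Since |YZ| ≥ |ZX|, only the acute value applies: ∠Y ≈ 57.38°.
Then ∠Z = 180° − ∠X − ∠Y ≈ 44.62°.
Law of sines gives |XY| = |YZ|·sin Z/sin X ≈ 308.77.
Circumradius = |YZ|/(2 sin X) ≈ 219.78.

219.78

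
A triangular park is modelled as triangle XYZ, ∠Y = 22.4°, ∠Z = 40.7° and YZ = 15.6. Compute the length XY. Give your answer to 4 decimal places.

The third angle is ∠X = 180° − ∠Y − ∠Z = 116.90°.
Law of sines: XY = YZ·sin Z/sin X ≈ 11.407.

11.4070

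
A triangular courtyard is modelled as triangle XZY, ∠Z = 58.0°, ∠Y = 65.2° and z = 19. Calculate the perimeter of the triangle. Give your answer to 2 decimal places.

The third angle is ∠X = 180° − ∠Z − ∠Y = 56.80°.
Law of sines: x = z·sin X/sin Z ≈ 18.747.
Law of sines: y = z·sin Y/sin Z ≈ 20.338.
Semiperimeter s = (18.747+19+20.338)/2 = 29.043.
Perimeter = 18.747 + 19 + 20.338 = 58.085.

58.09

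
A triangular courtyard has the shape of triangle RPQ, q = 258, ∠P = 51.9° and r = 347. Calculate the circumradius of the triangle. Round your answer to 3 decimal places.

175.727

By the law of cosines, p² = q² + r² − 2·q·r·cos P = 76491, so p ≈ 276.57.
Area = ½·q·r·sin P ≈ 35226.
Circumradius = p/(2 sin P) ≈ 175.73.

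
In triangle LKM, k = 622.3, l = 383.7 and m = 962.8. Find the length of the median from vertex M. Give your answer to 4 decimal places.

Median from M: ½√(2·l² + 2·k² − m²) ≈ 188.4.

188.4026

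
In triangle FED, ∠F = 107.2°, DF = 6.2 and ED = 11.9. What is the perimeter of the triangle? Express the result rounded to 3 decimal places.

Law of sines: sin E = DF·sin F/ED ≈ 0.49771.
Since ED ≥ DF, only the acute value applies: ∠E ≈ 29.85°.
Then ∠D = 180° − ∠F − ∠E ≈ 42.95°.
Law of sines gives FE = ED·sin D/sin F ≈ 8.488.
Semiperimeter s = (11.9+6.2+8.488)/2 = 13.294.
Perimeter = 11.9 + 6.2 + 8.488 = 26.588.

26.588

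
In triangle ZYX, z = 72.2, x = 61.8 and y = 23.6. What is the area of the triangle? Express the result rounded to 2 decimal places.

area ≈ 698.60

Semiperimeter s = (72.2 + 23.6 + 61.8)/2 = 78.8.
Heron's formula: area = √(78.8·6.6·55.2·17) ≈ 698.6.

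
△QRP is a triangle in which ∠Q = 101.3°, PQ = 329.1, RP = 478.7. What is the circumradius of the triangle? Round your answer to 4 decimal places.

244.0816

Law of sines: sin R = PQ·sin Q/RP ≈ 0.67416.
Since RP ≥ PQ, only the acute value applies: ∠R ≈ 42.39°.
Then ∠P = 180° − ∠Q − ∠R ≈ 36.31°.
Law of sines gives QR = RP·sin P/sin Q ≈ 289.08.
Circumradius = RP/(2 sin Q) ≈ 244.08.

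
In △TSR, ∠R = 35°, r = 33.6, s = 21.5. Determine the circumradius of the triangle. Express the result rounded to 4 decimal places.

Law of sines: sin S = s·sin R/r ≈ 0.36702.
Since r ≥ s, only the acute value applies: ∠S ≈ 21.53°.
Then ∠T = 180° − ∠R − ∠S ≈ 123.47°.
Law of sines gives t = r·sin T/sin R ≈ 48.867.
Circumradius = r/(2 sin R) ≈ 29.29.

29.2899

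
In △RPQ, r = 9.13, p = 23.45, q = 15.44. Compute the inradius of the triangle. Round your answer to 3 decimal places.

1.725

Semiperimeter s = (9.13 + 23.45 + 15.44)/2 = 24.01.
Heron's formula: area = √(24.01·14.88·0.56·8.57) ≈ 41.408.
Inradius = area/s = 41.408/24.01 ≈ 1.7246.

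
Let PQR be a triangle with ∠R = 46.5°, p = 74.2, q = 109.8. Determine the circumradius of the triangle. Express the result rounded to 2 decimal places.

54.91

By the law of cosines, r² = p² + q² − 2·p·q·cos R = 6345.4, so r ≈ 79.658.
Area = ½·p·q·sin R ≈ 2954.9.
Circumradius = r/(2 sin R) ≈ 54.908.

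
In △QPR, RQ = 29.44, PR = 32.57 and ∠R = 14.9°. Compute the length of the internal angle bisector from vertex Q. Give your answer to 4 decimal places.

By the law of cosines, QP² = PR² + RQ² − 2·PR·RQ·cos R = 74.278, so QP ≈ 8.6185.
Law of cosines again: cos Q = (RQ² + QP² − PR²)/(2·RQ·QP) ≈ -0.23611, so ∠Q ≈ 103.66°.
The bisector from Q has length 2·RQ·QP·cos(∠Q/2)/(RQ+QP) ≈ 8.2404.

t_Q ≈ 8.2404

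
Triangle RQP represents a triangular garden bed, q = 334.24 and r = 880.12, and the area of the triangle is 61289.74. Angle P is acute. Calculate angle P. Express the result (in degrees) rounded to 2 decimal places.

From area = ½·r·q·sin P, we get sin P = 2·area/(r·q) ≈ 0.41669.
Taking the acute solution, ∠P ≈ 24.63°.

∠P ≈ 24.63°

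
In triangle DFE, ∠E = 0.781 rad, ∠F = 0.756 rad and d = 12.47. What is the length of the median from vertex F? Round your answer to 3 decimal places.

The third angle is ∠D = π − ∠F − ∠E = 1.605 rad.
Law of sines: f = d·sin F/sin D ≈ 8.5595.
Law of sines: e = d·sin E/sin D ≈ 8.7838.
Median from F: ½√(2·e² + 2·d² − f²) ≈ 9.9001.

9.900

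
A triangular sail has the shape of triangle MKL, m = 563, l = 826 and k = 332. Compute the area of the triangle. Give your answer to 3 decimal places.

68320.489

Semiperimeter s = (563 + 332 + 826)/2 = 860.5.
Heron's formula: area = √(860.5·297.5·528.5·34.5) ≈ 68320.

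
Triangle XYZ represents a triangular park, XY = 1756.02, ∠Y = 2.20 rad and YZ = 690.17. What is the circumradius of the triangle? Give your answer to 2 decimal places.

1380.98

By the law of cosines, ZX² = XY² + YZ² − 2·XY·YZ·cos Y = 4.9864e+06, so ZX ≈ 2233.
Area = ½·XY·YZ·sin Y ≈ 4.8993e+05.
Circumradius = ZX/(2 sin Y) ≈ 1381.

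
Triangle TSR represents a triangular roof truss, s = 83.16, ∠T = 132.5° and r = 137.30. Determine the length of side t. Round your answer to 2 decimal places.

202.96

By the law of cosines, t² = s² + r² − 2·s·r·cos T = 41194, so t ≈ 202.96.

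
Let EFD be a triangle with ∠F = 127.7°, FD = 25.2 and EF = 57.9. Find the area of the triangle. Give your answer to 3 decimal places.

Area = ½·EF·FD·sin F ≈ 577.23.

577.229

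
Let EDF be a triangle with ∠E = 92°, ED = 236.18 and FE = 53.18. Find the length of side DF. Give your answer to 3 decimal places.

243.897

By the law of cosines, DF² = FE² + ED² − 2·FE·ED·cos E = 59486, so DF ≈ 243.9.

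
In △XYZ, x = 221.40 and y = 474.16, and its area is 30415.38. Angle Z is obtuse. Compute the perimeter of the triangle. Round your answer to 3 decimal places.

1362.615

From area = ½·x·y·sin Z, we get sin Z = 2·area/(x·y) ≈ 0.57946.
Taking the obtuse solution, ∠Z ≈ 144.59°.
Law of cosines then gives z ≈ 667.05.
Perimeter = 221.4 + 474.16 + 667.05 = 1362.6.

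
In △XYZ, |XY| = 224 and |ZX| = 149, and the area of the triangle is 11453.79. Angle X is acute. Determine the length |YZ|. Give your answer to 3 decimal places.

From area = ½·|ZX|·|XY|·sin X, we get sin X = 2·area/(|ZX|·|XY|) ≈ 0.68635.
Taking the acute solution, ∠X ≈ 43.34°.
Law of cosines then gives |YZ| ≈ 154.37.

154.370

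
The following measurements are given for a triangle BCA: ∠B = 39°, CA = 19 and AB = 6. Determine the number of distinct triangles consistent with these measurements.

AB·sin B = 6·sin(39°) ≈ 3.776.
Since CA ≥ AB, exactly one triangle exists.

1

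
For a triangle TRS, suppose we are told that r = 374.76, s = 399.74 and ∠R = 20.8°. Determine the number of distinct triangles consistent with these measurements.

s·sin R = 399.74·sin(20.8°) ≈ 142.
Since s sin R < r < s (142 < 374.76 < 399.74), two triangles exist.

2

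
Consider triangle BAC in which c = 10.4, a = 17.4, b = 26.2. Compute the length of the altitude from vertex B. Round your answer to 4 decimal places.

Semiperimeter s = (26.2 + 17.4 + 10.4)/2 = 27.
Heron's formula: area = √(27·0.8·9.6·16.6) ≈ 58.67.
The altitude from B has length 2·area/b ≈ 4.4786.

h_B ≈ 4.4786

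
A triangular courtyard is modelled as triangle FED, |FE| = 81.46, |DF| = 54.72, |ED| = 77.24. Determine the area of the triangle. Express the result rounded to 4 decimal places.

area ≈ 2031.8106

Semiperimeter s = (77.24 + 54.72 + 81.46)/2 = 106.71.
Heron's formula: area = √(106.71·29.47·51.99·25.25) ≈ 2031.8.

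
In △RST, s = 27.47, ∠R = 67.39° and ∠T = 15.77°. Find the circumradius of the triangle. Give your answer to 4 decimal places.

13.8335

The third angle is ∠S = 180° − ∠T − ∠R = 96.84°.
Law of sines: r = s·sin R/sin S ≈ 25.541.
Law of sines: t = s·sin T/sin S ≈ 7.5192.
Circumradius = s/(2 sin S) ≈ 13.833.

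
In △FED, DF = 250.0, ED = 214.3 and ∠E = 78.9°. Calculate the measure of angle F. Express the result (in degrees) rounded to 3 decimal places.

57.263

Law of sines: sin F = ED·sin E/DF ≈ 0.84116.
Since DF ≥ ED, only the acute value applies: ∠F ≈ 57.26°.
Then ∠D = 180° − ∠E − ∠F ≈ 43.84°.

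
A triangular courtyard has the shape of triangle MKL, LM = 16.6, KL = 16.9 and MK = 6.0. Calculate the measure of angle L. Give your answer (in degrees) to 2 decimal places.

20.61

By the law of cosines, cos L = (KL² + LM² − MK²) / (2·KL·LM) ≈ 0.93600, so ∠L ≈ 20.61°.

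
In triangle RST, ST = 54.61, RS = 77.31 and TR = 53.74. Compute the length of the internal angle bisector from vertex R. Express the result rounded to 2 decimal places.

t_R ≈ 58.59

By the law of cosines, cos R = (TR² + RS² − ST²) / (2·TR·RS) ≈ 0.70795, so ∠R ≈ 44.93°.
The bisector from R has length 2·TR·RS·cos(∠R/2)/(TR+RS) ≈ 58.593.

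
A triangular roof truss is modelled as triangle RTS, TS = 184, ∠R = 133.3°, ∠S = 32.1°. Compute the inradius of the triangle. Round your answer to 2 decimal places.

r ≈ 16.31

The third angle is ∠T = 180° − ∠S − ∠R = 14.60°.
Law of sines: SR = TS·sin T/sin R ≈ 63.73.
Law of sines: RT = TS·sin S/sin R ≈ 134.35.
Area = ½·TS·SR·sin S ≈ 3115.7.
Semiperimeter s = (184+63.73+134.35)/2 = 191.04.
Inradius = area/s = 3115.7/191.04 ≈ 16.309.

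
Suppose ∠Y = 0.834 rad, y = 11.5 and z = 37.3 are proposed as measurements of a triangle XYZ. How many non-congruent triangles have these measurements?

z·sin Y = 37.3·sin(0.834 rad) ≈ 27.63.
Since y = 11.5 < 27.63 = z sin Y, no triangle exists.

0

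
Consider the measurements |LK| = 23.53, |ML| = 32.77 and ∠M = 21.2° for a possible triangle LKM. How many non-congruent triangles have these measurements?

2

|ML|·sin M = 32.77·sin(21.2°) ≈ 11.85.
Since |ML| sin M < |LK| < |ML| (11.85 < 23.53 < 32.77), two triangles exist.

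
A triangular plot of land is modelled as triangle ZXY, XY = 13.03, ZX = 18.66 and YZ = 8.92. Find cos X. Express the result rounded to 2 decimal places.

By the law of cosines, cos X = (ZX² + XY² − YZ²) / (2·ZX·XY) ≈ 0.90156, so ∠X ≈ 0.4474 rad.

0.90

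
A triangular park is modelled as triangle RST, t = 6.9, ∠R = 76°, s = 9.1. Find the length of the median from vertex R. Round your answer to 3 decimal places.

m_R ≈ 6.340

By the law of cosines, r² = s² + t² − 2·s·t·cos R = 100.04, so r ≈ 10.002.
Median from R: ½√(2·s² + 2·t² − r²) ≈ 6.3404.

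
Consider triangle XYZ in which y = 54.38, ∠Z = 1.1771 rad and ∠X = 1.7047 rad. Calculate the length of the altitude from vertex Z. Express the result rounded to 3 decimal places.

The third angle is ∠Y = π − ∠Z − ∠X = 0.2598 rad.
Law of sines: x = y·sin X/sin Y ≈ 209.8.
Law of sines: z = y·sin Z/sin Y ≈ 195.5.
Area = ½·y·x·sin Z ≈ 5268.
The altitude from Z has length 2·area/z ≈ 53.893.

h_Z ≈ 53.893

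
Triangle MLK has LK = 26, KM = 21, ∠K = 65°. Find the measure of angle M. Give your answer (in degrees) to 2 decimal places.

By the law of cosines, ML² = LK² + KM² − 2·LK·KM·cos K = 655.5, so ML ≈ 25.603.
Law of cosines again: cos M = (KM² + ML² − LK²)/(2·KM·ML) ≈ 0.39105, so ∠M ≈ 66.98°.

66.98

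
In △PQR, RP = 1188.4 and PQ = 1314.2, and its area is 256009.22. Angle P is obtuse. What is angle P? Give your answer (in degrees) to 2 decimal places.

160.86

From area = ½·RP·PQ·sin P, we get sin P = 2·area/(RP·PQ) ≈ 0.32784.
Taking the obtuse solution, ∠P ≈ 160.86°.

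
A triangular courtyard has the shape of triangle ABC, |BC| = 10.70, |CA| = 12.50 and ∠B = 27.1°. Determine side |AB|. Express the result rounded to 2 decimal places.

21.04

Law of sines: sin A = |BC|·sin B/|CA| ≈ 0.38995.
Since |CA| ≥ |BC|, only the acute value applies: ∠A ≈ 22.95°.
Then ∠C = 180° − ∠B − ∠A ≈ 129.95°.
Law of sines gives |AB| = |CA|·sin C/sin B ≈ 21.036.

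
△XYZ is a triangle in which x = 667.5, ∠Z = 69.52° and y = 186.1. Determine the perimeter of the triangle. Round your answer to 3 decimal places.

1480.708

By the law of cosines, z² = x² + y² − 2·x·y·cos Z = 3.9326e+05, so z ≈ 627.11.
Semiperimeter s = (667.5+186.1+627.11)/2 = 740.35.
Perimeter = 667.5 + 186.1 + 627.11 = 1480.7.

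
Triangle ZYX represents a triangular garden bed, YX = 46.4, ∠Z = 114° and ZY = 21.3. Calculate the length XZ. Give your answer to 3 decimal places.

33.459

Law of sines: sin X = ZY·sin Z/YX ≈ 0.41936.
Since YX ≥ ZY, only the acute value applies: ∠X ≈ 24.79°.
Then ∠Y = 180° − ∠Z − ∠X ≈ 41.21°.
Law of sines gives XZ = YX·sin Y/sin Z ≈ 33.459.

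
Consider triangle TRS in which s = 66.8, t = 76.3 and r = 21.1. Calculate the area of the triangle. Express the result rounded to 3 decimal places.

area ≈ 666.647

Semiperimeter p = (76.3 + 21.1 + 66.8)/2 = 82.1.
Heron's formula: area = √(82.1·5.8·61·15.3) ≈ 666.65.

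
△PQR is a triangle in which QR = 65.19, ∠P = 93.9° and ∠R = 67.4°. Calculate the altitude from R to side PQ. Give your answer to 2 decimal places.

h_R ≈ 20.90

The third angle is ∠Q = 180° − ∠R − ∠P = 18.70°.
Law of sines: RP = QR·sin Q/sin P ≈ 20.949.
Law of sines: PQ = QR·sin R/sin P ≈ 60.324.
Area = ½·QR·RP·sin R ≈ 630.41.
The altitude from R has length 2·area/PQ ≈ 20.901.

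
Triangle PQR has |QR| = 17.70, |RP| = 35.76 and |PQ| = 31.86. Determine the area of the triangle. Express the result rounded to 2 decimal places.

Semiperimeter s = (17.7 + 35.76 + 31.86)/2 = 42.66.
Heron's formula: area = √(42.66·24.96·6.9·10.8) ≈ 281.69.

281.69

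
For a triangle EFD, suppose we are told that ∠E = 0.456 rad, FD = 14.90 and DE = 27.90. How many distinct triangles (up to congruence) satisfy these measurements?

2

DE·sin E = 27.90·sin(0.456 rad) ≈ 12.29.
Since DE sin E < FD < DE (12.29 < 14.90 < 27.90), two triangles exist.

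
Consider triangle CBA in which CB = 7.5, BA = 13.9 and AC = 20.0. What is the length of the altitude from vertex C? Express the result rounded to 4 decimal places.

h_C ≈ 5.1891

Semiperimeter s = (13.9 + 20 + 7.5)/2 = 20.7.
Heron's formula: area = √(20.7·6.8·0.7·13.2) ≈ 36.064.
The altitude from C has length 2·area/BA ≈ 5.1891.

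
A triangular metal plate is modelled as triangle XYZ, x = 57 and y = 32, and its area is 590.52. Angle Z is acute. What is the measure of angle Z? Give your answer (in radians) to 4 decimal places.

0.7043

From area = ½·x·y·sin Z, we get sin Z = 2·area/(x·y) ≈ 0.64750.
Taking the acute solution, ∠Z ≈ 0.7043 rad.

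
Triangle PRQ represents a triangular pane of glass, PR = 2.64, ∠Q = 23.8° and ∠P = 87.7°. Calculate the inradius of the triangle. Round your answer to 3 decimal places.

The third angle is ∠R = 180° − ∠Q − ∠P = 68.50°.
Law of sines: RQ = PR·sin P/sin Q ≈ 6.5367.
Law of sines: QP = PR·sin R/sin Q ≈ 6.0868.
Area = ½·PR·RQ·sin R ≈ 8.0281.
Semiperimeter s = (6.5367+6.0868+2.64)/2 = 7.6318.
Inradius = area/s = 8.0281/7.6318 ≈ 1.0519.

r ≈ 1.052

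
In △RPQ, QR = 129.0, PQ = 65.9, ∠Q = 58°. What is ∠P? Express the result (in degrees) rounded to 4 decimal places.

By the law of cosines, RP² = PQ² + QR² − 2·PQ·QR·cos Q = 11974, so RP ≈ 109.43.
Law of cosines again: cos P = (RP² + PQ² − QR²)/(2·RP·PQ) ≈ -0.02248, so ∠P ≈ 91.29°.

91.2880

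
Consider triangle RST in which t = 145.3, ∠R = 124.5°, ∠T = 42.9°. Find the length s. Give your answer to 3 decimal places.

46.563

The third angle is ∠S = 180° − ∠T − ∠R = 12.60°.
Law of sines: s = t·sin S/sin T ≈ 46.563.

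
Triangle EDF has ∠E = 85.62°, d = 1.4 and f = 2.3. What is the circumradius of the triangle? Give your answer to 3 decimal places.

R ≈ 1.304

By the law of cosines, e² = d² + f² − 2·d·f·cos E = 6.7582, so e ≈ 2.5996.
Area = ½·d·f·sin E ≈ 1.6053.
Circumradius = e/(2 sin E) ≈ 1.3036.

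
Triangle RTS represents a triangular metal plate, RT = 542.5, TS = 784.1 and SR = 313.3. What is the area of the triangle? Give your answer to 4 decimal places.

area ≈ 64281.3003

Semiperimeter s = (784.1 + 313.3 + 542.5)/2 = 819.95.
Heron's formula: area = √(819.95·35.85·506.65·277.45) ≈ 64281.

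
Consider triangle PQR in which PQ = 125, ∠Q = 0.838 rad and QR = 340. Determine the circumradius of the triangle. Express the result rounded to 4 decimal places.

By the law of cosines, RP² = PQ² + QR² − 2·PQ·QR·cos Q = 74364, so RP ≈ 272.7.
Area = ½·PQ·QR·sin Q ≈ 15795.
Circumradius = RP/(2 sin Q) ≈ 183.44.

183.4357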